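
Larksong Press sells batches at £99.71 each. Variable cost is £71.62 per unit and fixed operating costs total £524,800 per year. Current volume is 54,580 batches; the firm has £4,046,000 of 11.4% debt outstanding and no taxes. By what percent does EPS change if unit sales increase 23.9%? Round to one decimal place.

+67.0%

Total contribution margin = 54,580 × £28.09 = £1,533,152.20.
EBIT = £1,533,152.20 − £524,800 = £1,008,352.20.
Interest = £461,244.00, so EBIT − I = £547,108.20.
Degree of combined leverage = contribution ÷ (EBIT − I) = £1,533,152.20 ÷ £547,108.20 = 2.8023.
%ΔEPS = DCL × %ΔSales = 2.8023 × +23.9% = +67.0%.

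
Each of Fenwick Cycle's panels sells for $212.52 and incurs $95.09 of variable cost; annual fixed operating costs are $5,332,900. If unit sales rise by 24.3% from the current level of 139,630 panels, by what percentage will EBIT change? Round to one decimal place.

Contribution at this volume is 139,630 × $117.43 = $16,396,750.90.
Operating income = contribution − fixed costs = $16,396,750.90 − $5,332,900 = $11,063,850.90.
Degree of operating leverage = $16,396,750.90 / $11,063,850.90 = 1.4820.
So EBIT moves 1.4820 × (+24.3%) = +36.0%.

+36.0%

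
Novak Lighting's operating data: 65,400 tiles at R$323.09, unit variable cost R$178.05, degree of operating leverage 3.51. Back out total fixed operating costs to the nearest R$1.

R$6,783,161

Contribution at this volume is 65,400 × R$145.04 = R$9,485,616.00.
Since DOL = CM ÷ EBIT, EBIT = R$9,485,616.00 ÷ 3.51 = R$2,702,454.70.
Fixed costs = CM − EBIT = R$9,485,616.00 − R$2,702,454.70 = R$6,783,161.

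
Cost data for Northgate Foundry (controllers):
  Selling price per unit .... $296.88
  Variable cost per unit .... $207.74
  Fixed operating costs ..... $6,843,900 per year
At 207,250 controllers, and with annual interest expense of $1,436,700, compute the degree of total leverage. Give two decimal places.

1.81

Total contribution margin = 207,250 × $89.14 = $18,474,265.00.
Operating income = contribution − fixed costs = $18,474,265.00 − $6,843,900 = $11,630,365.00. Interest = $1,436,700.00, so EBIT − I = $10,193,665.00.
DCL = contribution ÷ (EBIT − I) = $18,474,265.00 ÷ $10,193,665.00 = 1.8123.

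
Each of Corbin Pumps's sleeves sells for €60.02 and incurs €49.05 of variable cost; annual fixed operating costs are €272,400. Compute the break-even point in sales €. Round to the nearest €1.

Contribution margin per unit = €60.02 − €49.05 = €10.97, a CM ratio of €10.97 ÷ €60.02 = 0.1828.
Break-even revenue = fixed costs × price ÷ CM = €272,400 × €60.02 ÷ €10.97 = €1,490,378.

€1,490,378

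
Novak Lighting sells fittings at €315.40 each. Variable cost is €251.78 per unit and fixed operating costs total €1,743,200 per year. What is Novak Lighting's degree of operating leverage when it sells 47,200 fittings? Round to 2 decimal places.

2.38

At 47,200 units, contribution = 47,200 × €63.62 = €3,002,864.00.
EBIT = €3,002,864.00 − €1,743,200 = €1,259,664.00.
Degree of operating leverage = €3,002,864.00 / €1,259,664.00 = 2.3839.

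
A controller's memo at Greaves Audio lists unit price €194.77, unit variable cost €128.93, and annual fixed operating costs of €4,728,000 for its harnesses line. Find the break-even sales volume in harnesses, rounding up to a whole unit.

Contribution margin per unit = €194.77 − €128.93 = €65.84.
Break-even Q = €4,728,000 / €65.84 = 71,810.45 → 71,811 harnesses.

71,811 harnesses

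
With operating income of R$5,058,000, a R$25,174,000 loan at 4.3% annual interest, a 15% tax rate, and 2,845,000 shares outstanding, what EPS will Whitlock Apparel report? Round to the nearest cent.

Interest = R$1,082,482.00, so EBT = R$5,058,000 − R$1,082,482.00 = R$3,975,518.00.
Net income = R$3,975,518.00 × (1 − 0.15) = R$3,379,190.30.
Per share: R$3,379,190.30 / 2,845,000 shares = R$1.19.

R$1.19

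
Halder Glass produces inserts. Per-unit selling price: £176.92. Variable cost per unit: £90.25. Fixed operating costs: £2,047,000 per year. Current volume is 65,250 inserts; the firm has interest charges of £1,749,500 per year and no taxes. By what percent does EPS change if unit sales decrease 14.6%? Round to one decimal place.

At 65,250 units, contribution = 65,250 × £86.67 = £5,655,217.50.
Subtracting fixed costs: EBIT = £5,655,217.50 − £2,047,000 = £3,608,217.50.
Interest = £1,749,500.00, so EBIT − I = £1,858,717.50.
Degree of combined leverage = contribution ÷ (EBIT − I) = £5,655,217.50 ÷ £1,858,717.50 = 3.0425.
%ΔEPS = DCL × %ΔSales = 3.0425 × -14.6% = -44.4%.

-44.4%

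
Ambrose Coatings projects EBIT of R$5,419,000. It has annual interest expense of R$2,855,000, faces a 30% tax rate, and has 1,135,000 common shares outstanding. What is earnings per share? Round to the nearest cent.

R$1.58

Interest = R$2,855,000.00, so EBT = R$5,419,000 − R$2,855,000.00 = R$2,564,000.00.
Net income = R$2,564,000.00 × (1 − 0.30) = R$1,794,800.00.
EPS = R$1,794,800.00 ÷ 1,135,000 = R$1.58.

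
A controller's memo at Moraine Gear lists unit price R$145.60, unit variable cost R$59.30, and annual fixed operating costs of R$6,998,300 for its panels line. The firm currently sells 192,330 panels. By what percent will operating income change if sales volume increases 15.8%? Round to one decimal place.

At 192,330 units, contribution = 192,330 × R$86.30 = R$16,598,079.00.
Operating income = contribution − fixed costs = R$16,598,079.00 − R$6,998,300 = R$9,599,779.00.
So DOL = total CM / EBIT = R$16,598,079.00 / R$9,599,779.00 = 1.7290.
Operating income changes by 1.7290 × +15.8% = +27.3%.

+27.3%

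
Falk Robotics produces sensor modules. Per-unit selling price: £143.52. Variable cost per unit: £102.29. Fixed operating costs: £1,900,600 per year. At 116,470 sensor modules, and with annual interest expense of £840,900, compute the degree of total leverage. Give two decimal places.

Total contribution margin = 116,470 × £41.23 = £4,802,058.10.
Operating income = contribution − fixed costs = £4,802,058.10 − £1,900,600 = £2,901,458.10. Interest = £840,900.00, so EBIT − I = £2,060,558.10.
Degree of total leverage = total CM / (EBIT − interest) = £4,802,058.10 / £2,060,558.10 = 2.3305.

2.33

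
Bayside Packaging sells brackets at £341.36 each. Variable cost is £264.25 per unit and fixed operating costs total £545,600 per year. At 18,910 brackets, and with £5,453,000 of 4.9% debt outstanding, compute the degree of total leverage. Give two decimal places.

At 18,910 units, contribution = 18,910 × £77.11 = £1,458,150.10.
EBIT = £1,458,150.10 − £545,600 = £912,550.10. Interest = £267,197.00, so EBIT − I = £645,353.10.
DCL = contribution ÷ (EBIT − I) = £1,458,150.10 ÷ £645,353.10 = 2.2595.

2.26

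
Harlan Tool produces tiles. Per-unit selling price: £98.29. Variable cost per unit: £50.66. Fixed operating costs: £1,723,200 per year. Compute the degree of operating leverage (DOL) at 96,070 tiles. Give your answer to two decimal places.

Total contribution margin = 96,070 × £47.63 = £4,575,814.10.
Operating income = contribution − fixed costs = £4,575,814.10 − £1,723,200 = £2,852,614.10.
So DOL = total CM / EBIT = £4,575,814.10 / £2,852,614.10 = 1.6041.

1.60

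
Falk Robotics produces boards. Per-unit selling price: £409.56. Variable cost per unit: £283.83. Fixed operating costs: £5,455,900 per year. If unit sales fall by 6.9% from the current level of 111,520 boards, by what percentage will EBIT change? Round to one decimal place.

-11.3%

Contribution at this volume is 111,520 × £125.73 = £14,021,409.60.
Operating income = contribution − fixed costs = £14,021,409.60 − £5,455,900 = £8,565,509.60.
DOL = contribution ÷ EBIT = £14,021,409.60 ÷ £8,565,509.60 = 1.6370.
%ΔEBIT = DOL × %ΔSales = 1.6370 × -6.9% = -11.3%.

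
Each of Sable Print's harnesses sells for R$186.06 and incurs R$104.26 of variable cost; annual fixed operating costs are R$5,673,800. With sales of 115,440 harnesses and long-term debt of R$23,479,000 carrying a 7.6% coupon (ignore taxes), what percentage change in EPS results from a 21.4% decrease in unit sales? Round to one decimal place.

Contribution at this volume is 115,440 × R$81.80 = R$9,442,992.00.
Subtracting fixed costs: EBIT = R$9,442,992.00 − R$5,673,800 = R$3,769,192.00.
Interest = R$1,784,404.00, so EBIT − I = R$1,984,788.00.
DCL = total CM / (EBIT − I) = R$9,442,992.00 / R$1,984,788.00 = 4.7577.
%ΔEPS = DCL × %ΔSales = 4.7577 × -21.4% = -101.8%.

-101.8%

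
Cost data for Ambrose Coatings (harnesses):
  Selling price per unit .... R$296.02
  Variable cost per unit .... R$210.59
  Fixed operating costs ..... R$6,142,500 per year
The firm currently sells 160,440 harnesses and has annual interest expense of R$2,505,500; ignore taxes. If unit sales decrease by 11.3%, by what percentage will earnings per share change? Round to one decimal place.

At 160,440 units, contribution = 160,440 × R$85.43 = R$13,706,389.20.
EBIT = R$13,706,389.20 − R$6,142,500 = R$7,563,889.20.
Interest = R$2,505,500.00, so EBIT − I = R$5,058,389.20.
DCL = total CM / (EBIT − I) = R$13,706,389.20 / R$5,058,389.20 = 2.7096.
%ΔEPS = DCL × %ΔSales = 2.7096 × -11.3% = -30.6%.

-30.6%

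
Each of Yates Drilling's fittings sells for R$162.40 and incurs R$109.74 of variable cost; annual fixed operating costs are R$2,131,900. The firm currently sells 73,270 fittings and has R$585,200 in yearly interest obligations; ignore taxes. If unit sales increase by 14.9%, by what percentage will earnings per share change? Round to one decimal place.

Contribution at this volume is 73,270 × R$52.66 = R$3,858,398.20.
Subtracting fixed costs: EBIT = R$3,858,398.20 − R$2,131,900 = R$1,726,498.20.
Interest = R$585,200.00, so EBIT − I = R$1,141,298.20.
DCL = total CM / (EBIT − I) = R$3,858,398.20 / R$1,141,298.20 = 3.3807.
EPS therefore changes by 3.3807 × (+14.9%) = +50.4%.

+50.4%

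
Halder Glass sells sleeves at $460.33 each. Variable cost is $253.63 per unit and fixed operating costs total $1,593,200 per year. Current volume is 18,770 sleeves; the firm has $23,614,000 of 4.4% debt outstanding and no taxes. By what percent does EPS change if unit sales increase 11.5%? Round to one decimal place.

+35.8%

Contribution at this volume is 18,770 × $206.70 = $3,879,759.00.
Operating income = contribution − fixed costs = $3,879,759.00 − $1,593,200 = $2,286,559.00.
After interest of $1,039,016.00, pre-tax earnings = $1,247,543.00.
DCL = total CM / (EBIT − I) = $3,879,759.00 / $1,247,543.00 = 3.1099.
EPS therefore changes by 3.1099 × (+11.5%) = +35.8%.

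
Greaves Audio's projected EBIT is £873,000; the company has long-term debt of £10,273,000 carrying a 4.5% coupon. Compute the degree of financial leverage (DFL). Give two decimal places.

Interest = £462,285.00.
DFL = EBIT ÷ (EBIT − I) = £873,000 ÷ (£873,000 − £462,285.00) = £873,000 ÷ £410,715.00 = 2.1256.

2.13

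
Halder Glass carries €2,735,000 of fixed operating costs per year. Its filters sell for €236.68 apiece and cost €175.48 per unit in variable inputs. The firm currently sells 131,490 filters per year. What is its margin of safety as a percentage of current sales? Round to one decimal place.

Unit CM = price − variable cost = €236.68 − €175.48 = €61.20. Break-even units = €2,735,000 ÷ €61.20 = 44,689.54; break-even revenue = 44,689.54 × €236.68 = €10,577,120.92.
Actual sales revenue = 131,490 × €236.68 = €31,121,053.20.
Margin of safety = (€31,121,053.20 − €10,577,120.92) ÷ €31,121,053.20 = 66.0%.

66.0%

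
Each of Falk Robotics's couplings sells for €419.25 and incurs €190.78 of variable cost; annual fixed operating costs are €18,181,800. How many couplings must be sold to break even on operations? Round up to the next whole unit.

79,581 couplings

Unit CM = price − variable cost = €419.25 − €190.78 = €228.47.
Break-even Q = €18,181,800 / €228.47 = 79,580.69 → 79,581 couplings.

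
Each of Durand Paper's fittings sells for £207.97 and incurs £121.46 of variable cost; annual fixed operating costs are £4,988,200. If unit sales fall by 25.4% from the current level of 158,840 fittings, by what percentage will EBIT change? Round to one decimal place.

-39.9%

Total contribution margin = 158,840 × £86.51 = £13,741,248.40.
Operating income = contribution − fixed costs = £13,741,248.40 − £4,988,200 = £8,753,048.40.
So DOL = total CM / EBIT = £13,741,248.40 / £8,753,048.40 = 1.5699.
%ΔEBIT = DOL × %ΔSales = 1.5699 × -25.4% = -39.9%.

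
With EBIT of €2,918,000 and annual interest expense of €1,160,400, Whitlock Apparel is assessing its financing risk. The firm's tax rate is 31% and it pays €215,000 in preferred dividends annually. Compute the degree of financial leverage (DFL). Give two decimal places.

2.02

Annual interest charges come to €1,160,400.00.
Preferred dividends grossed up pre-tax: €215,000 / (1 − 0.31) = €311,594.20.
DFL = EBIT ÷ [EBIT − I − D_p/(1−t)] = €2,918,000 ÷ [€2,918,000 − €1,160,400.00 − €311,594.20] = €2,918,000 ÷ €1,446,005.80 = 2.0180.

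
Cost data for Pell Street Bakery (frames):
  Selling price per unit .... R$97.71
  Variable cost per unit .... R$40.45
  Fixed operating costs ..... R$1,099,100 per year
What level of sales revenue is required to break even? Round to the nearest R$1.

CM per unit = R$97.71 − R$40.45 = R$57.26; CM ratio = R$57.26 / R$97.71 = 0.5860.
Break-even revenue = fixed costs × price ÷ CM = R$1,099,100 × R$97.71 ÷ R$57.26 = R$1,875,534.

R$1,875,534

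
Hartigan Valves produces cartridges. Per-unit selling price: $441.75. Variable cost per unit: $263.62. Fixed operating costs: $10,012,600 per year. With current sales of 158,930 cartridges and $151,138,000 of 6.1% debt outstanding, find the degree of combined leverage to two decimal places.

Total contribution margin = 158,930 × $178.13 = $28,310,200.90.
EBIT = $28,310,200.90 − $10,012,600 = $18,297,600.90. Interest = $9,219,418.00.
DOL = $28,310,200.90 ÷ $18,297,600.90 = 1.5472; DFL = $18,297,600.90 ÷ $9,078,182.90 = 2.0156.
DCL = DOL × DFL = 1.5472 × 2.0156 = 3.1185.

3.12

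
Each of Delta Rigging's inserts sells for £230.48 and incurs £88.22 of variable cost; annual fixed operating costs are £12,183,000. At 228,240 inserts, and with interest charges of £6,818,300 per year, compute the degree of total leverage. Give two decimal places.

2.41

Contribution at this volume is 228,240 × £142.26 = £32,469,422.40.
Operating income = contribution − fixed costs = £32,469,422.40 − £12,183,000 = £20,286,422.40. Interest = £6,818,300.00, so EBIT − I = £13,468,122.40.
DCL = contribution ÷ (EBIT − I) = £32,469,422.40 ÷ £13,468,122.40 = 2.4108.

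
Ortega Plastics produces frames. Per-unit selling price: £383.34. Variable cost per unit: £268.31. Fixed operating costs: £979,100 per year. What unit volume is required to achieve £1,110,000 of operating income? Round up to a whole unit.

18,162 frames

Unit CM = price − variable cost = £383.34 − £268.31 = £115.03.
Units = (FC + target) / CM = (£979,100 + £1,110,000) / £115.03 = 18,161.35, so 18,162 frames.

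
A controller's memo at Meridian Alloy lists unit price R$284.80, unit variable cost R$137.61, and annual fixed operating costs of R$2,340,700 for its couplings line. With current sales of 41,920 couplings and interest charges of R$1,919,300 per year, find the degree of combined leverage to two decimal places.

3.23

Total contribution margin = 41,920 × R$147.19 = R$6,170,204.80.
EBIT = R$6,170,204.80 − R$2,340,700 = R$3,829,504.80. Interest = R$1,919,300.00, so EBIT − I = R$1,910,204.80.
DCL = contribution ÷ (EBIT − I) = R$6,170,204.80 ÷ R$1,910,204.80 = 3.2301.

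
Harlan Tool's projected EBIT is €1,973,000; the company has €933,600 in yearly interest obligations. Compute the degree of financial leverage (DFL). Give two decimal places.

1.90

Annual interest charges come to €933,600.00.
Degree of financial leverage = EBIT / (EBIT − interest) = €1,973,000 / €1,039,400.00 = 1.8982.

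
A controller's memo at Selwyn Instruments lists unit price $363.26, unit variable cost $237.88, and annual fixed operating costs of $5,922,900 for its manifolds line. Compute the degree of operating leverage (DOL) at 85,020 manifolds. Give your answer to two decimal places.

2.25

At 85,020 units, contribution = 85,020 × $125.38 = $10,659,807.60.
Subtracting fixed costs: EBIT = $10,659,807.60 − $5,922,900 = $4,736,907.60.
DOL = contribution ÷ EBIT = $10,659,807.60 ÷ $4,736,907.60 = 2.2504.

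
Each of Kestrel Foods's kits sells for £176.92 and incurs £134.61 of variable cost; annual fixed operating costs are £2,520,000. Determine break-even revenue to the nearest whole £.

£10,537,424

CM per unit = £176.92 − £134.61 = £42.31; CM ratio = £42.31 / £176.92 = 0.2391.
Break-even revenue = fixed costs × price ÷ CM = £2,520,000 × £176.92 ÷ £42.31 = £10,537,424.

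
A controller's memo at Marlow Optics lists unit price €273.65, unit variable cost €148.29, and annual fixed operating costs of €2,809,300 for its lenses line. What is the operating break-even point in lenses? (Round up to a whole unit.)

Each unit contributes €273.65 − €148.29 = €125.36.
Units to break even: €2,809,300 ÷ €125.36 = 22,409.86, rounded up to 22,410.

22,410 lenses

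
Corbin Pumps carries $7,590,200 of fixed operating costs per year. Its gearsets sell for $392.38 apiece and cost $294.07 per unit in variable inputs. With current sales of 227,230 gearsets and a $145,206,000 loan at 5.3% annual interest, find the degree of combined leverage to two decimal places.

Contribution at this volume is 227,230 × $98.31 = $22,338,981.30.
EBIT = $22,338,981.30 − $7,590,200 = $14,748,781.30. Interest = $7,695,918.00, so EBIT − I = $7,052,863.30.
Degree of total leverage = total CM / (EBIT − interest) = $22,338,981.30 / $7,052,863.30 = 3.1674.

3.17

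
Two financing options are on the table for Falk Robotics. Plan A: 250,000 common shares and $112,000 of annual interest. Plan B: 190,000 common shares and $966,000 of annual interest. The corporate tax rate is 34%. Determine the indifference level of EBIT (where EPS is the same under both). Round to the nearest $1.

$3,670,333

Set EPS_A = EPS_B: (EBIT − $112,000)(1 − 0.34) ÷ 250,000 = (EBIT − $966,000)(1 − 0.34) ÷ 190,000.
Cancelling (1 − t) and cross-multiplying: 190,000·(EBIT − 112,000) = 250,000·(EBIT − 966,000).
Solving, EBIT = (966,000·250,000 − 112,000·190,000) / (250,000 − 190,000) = 220,220,000,000 / 60,000 = 3,670,333.33.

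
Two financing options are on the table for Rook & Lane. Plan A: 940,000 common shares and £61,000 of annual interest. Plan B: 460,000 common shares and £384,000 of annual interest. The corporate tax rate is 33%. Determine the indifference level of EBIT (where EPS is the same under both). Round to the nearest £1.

At indifference, (EBIT − 61,000)(1 − t)/940,000 = (EBIT − 384,000)(1 − t)/460,000.
The (1 − t) factor cancels: (EBIT − 61,000) × 460,000 = (EBIT − 384,000) × 940,000.
EBIT × (940,000 − 460,000) = 384,000 × 940,000 − 61,000 × 460,000 = 332,900,000,000, so EBIT = 332,900,000,000 ÷ 480,000 = 693,541.67.

£693,542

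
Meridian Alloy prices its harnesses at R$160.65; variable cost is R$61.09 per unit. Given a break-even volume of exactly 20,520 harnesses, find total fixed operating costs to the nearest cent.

R$2,042,971.20

Each unit contributes R$160.65 − R$61.09 = R$99.56.
Since BE = FC / CM, FC = 20,520 × R$99.56 = R$2,042,971.20.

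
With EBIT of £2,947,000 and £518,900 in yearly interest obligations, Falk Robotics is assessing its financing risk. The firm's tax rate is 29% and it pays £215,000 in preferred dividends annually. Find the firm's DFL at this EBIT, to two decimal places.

1.39

Interest = £518,900.00.
Preferred dividends grossed up pre-tax: £215,000 / (1 − 0.29) = £302,816.90.
DFL = EBIT ÷ [EBIT − I − D_p/(1−t)] = £2,947,000 ÷ [£2,947,000 − £518,900.00 − £302,816.90] = £2,947,000 ÷ £2,125,283.10 = 1.3866.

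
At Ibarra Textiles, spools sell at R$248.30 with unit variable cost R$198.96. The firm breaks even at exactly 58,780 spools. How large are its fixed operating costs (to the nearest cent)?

Unit CM = price − variable cost = R$248.30 − R$198.96 = R$49.34.
Fixed costs = break-even units × CM = 58,780 × R$49.34 = R$2,900,205.20.

R$2,900,205.20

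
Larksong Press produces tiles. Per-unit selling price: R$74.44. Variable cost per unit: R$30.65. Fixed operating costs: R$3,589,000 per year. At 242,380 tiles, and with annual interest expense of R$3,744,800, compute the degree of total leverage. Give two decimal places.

At 242,380 units, contribution = 242,380 × R$43.79 = R$10,613,820.20.
Operating income = contribution − fixed costs = R$10,613,820.20 − R$3,589,000 = R$7,024,820.20. Interest = R$3,744,800.00, so EBIT − I = R$3,280,020.20.
Degree of total leverage = total CM / (EBIT − interest) = R$10,613,820.20 / R$3,280,020.20 = 3.2359.

3.24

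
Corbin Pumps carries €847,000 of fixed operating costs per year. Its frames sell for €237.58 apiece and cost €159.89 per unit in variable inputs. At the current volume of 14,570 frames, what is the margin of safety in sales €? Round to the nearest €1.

Unit CM = price − variable cost = €237.58 − €159.89 = €77.69. Break-even units = €847,000 ÷ €77.69 = 10,902.30; break-even revenue = 10,902.30 × €237.58 = €2,590,169.39.
Actual sales revenue = 14,570 × €237.58 = €3,461,540.60.
Margin of safety = €3,461,540.60 − €2,590,169.39 = €871,371.

€871,371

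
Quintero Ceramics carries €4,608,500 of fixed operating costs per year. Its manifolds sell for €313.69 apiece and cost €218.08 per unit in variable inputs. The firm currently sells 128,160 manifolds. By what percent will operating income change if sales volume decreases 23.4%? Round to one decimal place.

At 128,160 units, contribution = 128,160 × €95.61 = €12,253,377.60.
Operating income = contribution − fixed costs = €12,253,377.60 − €4,608,500 = €7,644,877.60.
Degree of operating leverage = €12,253,377.60 / €7,644,877.60 = 1.6028.
So EBIT moves 1.6028 × (-23.4%) = -37.5%.

-37.5%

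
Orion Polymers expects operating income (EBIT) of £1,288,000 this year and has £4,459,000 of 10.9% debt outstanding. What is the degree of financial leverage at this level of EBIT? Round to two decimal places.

1.61

Annual interest charges come to £486,031.00.
Degree of financial leverage = EBIT / (EBIT − interest) = £1,288,000 / £801,969.00 = 1.6060.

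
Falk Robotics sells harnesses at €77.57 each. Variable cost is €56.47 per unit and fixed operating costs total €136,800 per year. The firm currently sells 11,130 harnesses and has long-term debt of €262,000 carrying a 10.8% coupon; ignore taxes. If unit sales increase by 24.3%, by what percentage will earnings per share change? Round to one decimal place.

Contribution at this volume is 11,130 × €21.10 = €234,843.00.
EBIT = €234,843.00 − €136,800 = €98,043.00.
Interest = €28,296.00, so EBIT − I = €69,747.00.
Degree of combined leverage = contribution ÷ (EBIT − I) = €234,843.00 ÷ €69,747.00 = 3.3671.
%ΔEPS = DCL × %ΔSales = 3.3671 × +24.3% = +81.8%.

+81.8%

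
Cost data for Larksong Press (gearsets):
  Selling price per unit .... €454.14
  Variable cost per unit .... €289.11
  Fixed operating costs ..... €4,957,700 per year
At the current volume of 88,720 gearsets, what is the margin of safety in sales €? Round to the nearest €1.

€26,648,388

Contribution margin per unit = €454.14 − €289.11 = €165.03. Break-even units = €4,957,700 ÷ €165.03 = 30,041.20; break-even revenue = 30,041.20 × €454.14 = €13,642,912.67.
Actual sales revenue = 88,720 × €454.14 = €40,291,300.80.
Margin of safety = €40,291,300.80 − €13,642,912.67 = €26,648,388.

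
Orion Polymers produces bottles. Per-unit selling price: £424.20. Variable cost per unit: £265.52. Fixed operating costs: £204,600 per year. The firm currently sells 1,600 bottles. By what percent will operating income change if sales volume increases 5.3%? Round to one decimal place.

At 1,600 units, contribution = 1,600 × £158.68 = £253,888.00.
Operating income = contribution − fixed costs = £253,888.00 − £204,600 = £49,288.00.
DOL = contribution ÷ EBIT = £253,888.00 ÷ £49,288.00 = 5.1511.
Operating income changes by 5.1511 × +5.3% = +27.3%.

+27.3%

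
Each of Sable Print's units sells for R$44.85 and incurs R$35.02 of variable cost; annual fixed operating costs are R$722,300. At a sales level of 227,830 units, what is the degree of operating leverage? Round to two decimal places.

1.48

Contribution at this volume is 227,830 × R$9.83 = R$2,239,568.90.
EBIT = R$2,239,568.90 − R$722,300 = R$1,517,268.90.
Degree of operating leverage = R$2,239,568.90 / R$1,517,268.90 = 1.4761.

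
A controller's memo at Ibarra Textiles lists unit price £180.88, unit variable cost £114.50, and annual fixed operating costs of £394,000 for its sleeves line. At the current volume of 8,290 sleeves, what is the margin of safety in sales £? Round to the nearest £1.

£425,878

Unit CM = price − variable cost = £180.88 − £114.50 = £66.38. Break-even units = £394,000 ÷ £66.38 = 5,935.52; break-even revenue = 5,935.52 × £180.88 = £1,073,617.35.
Current sales = 8,290 × £180.88 = £1,499,495.20.
Margin of safety = £1,499,495.20 − £1,073,617.35 = £425,878.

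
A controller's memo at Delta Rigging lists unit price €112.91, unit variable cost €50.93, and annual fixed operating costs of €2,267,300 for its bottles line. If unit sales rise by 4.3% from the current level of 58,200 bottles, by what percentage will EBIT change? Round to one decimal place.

+11.6%

Total contribution margin = 58,200 × €61.98 = €3,607,236.00.
EBIT = €3,607,236.00 − €2,267,300 = €1,339,936.00.
Degree of operating leverage = €3,607,236.00 / €1,339,936.00 = 2.6921.
So EBIT moves 2.6921 × (+4.3%) = +11.6%.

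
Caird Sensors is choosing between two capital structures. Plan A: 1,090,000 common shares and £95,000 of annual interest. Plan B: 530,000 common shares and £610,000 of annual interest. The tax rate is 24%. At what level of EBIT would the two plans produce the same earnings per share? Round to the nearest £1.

£1,097,411

At indifference, (EBIT − 95,000)(1 − t)/1,090,000 = (EBIT − 610,000)(1 − t)/530,000.
Cancelling (1 − t) and cross-multiplying: 530,000·(EBIT − 95,000) = 1,090,000·(EBIT − 610,000).
EBIT × (1,090,000 − 530,000) = 610,000 × 1,090,000 − 95,000 × 530,000 = 614,550,000,000, so EBIT = 614,550,000,000 ÷ 560,000 = 1,097,410.71.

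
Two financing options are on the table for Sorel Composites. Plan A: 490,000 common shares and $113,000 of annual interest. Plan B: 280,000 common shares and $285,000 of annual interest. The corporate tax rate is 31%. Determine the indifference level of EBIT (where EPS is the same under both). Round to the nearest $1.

$514,333

At indifference, (EBIT − 113,000)(1 − t)/490,000 = (EBIT − 285,000)(1 − t)/280,000.
The (1 − t) factor cancels: (EBIT − 113,000) × 280,000 = (EBIT − 285,000) × 490,000.
EBIT × (490,000 − 280,000) = 285,000 × 490,000 − 113,000 × 280,000 = 108,010,000,000, so EBIT = 108,010,000,000 ÷ 210,000 = 514,333.33.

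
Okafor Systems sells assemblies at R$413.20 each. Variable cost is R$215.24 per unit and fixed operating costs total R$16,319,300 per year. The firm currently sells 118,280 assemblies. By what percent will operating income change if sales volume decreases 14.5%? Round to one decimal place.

-47.8%

At 118,280 units, contribution = 118,280 × R$197.96 = R$23,414,708.80.
Subtracting fixed costs: EBIT = R$23,414,708.80 − R$16,319,300 = R$7,095,408.80.
So DOL = total CM / EBIT = R$23,414,708.80 / R$7,095,408.80 = 3.3000.
Operating income changes by 3.3000 × -14.5% = -47.8%.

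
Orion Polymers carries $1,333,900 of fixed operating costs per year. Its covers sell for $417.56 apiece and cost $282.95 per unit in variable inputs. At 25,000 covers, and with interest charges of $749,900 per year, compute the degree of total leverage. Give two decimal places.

Contribution at this volume is 25,000 × $134.61 = $3,365,250.00.
Operating income = contribution − fixed costs = $3,365,250.00 − $1,333,900 = $2,031,350.00. Interest = $749,900.00.
DOL = $3,365,250.00 ÷ $2,031,350.00 = 1.6567; DFL = $2,031,350.00 ÷ $1,281,450.00 = 1.5852.
Combined leverage = 1.6567 × 1.5852 = 2.6262.

2.63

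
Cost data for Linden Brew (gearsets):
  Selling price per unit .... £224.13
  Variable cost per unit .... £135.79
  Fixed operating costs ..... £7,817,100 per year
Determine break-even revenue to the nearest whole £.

£19,832,993

Contribution margin per unit = £224.13 − £135.79 = £88.34, a CM ratio of £88.34 ÷ £224.13 = 0.3941.
Break-even sales = FC ÷ CM ratio = £7,817,100 × £224.13 / £88.34 = £19,832,993.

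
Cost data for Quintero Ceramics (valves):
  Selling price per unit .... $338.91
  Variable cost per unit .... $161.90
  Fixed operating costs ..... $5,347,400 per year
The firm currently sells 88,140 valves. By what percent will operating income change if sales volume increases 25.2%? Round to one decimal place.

+38.3%

Total contribution margin = 88,140 × $177.01 = $15,601,661.40.
Subtracting fixed costs: EBIT = $15,601,661.40 − $5,347,400 = $10,254,261.40.
Degree of operating leverage = $15,601,661.40 / $10,254,261.40 = 1.5215.
%ΔEBIT = DOL × %ΔSales = 1.5215 × +25.2% = +38.3%.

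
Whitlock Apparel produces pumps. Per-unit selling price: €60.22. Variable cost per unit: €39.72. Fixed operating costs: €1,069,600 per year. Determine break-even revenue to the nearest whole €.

€3,142,015

Contribution margin per unit = €60.22 − €39.72 = €20.50, a CM ratio of €20.50 ÷ €60.22 = 0.3404.
Break-even revenue = fixed costs × price ÷ CM = €1,069,600 × €60.22 ÷ €20.50 = €3,142,015.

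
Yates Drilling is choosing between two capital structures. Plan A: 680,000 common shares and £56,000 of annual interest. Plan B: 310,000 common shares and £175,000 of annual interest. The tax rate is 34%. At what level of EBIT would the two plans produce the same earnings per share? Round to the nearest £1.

£274,703

Set EPS_A = EPS_B: (EBIT − £56,000)(1 − 0.34) ÷ 680,000 = (EBIT − £175,000)(1 − 0.34) ÷ 310,000.
Cancelling (1 − t) and cross-multiplying: 310,000·(EBIT − 56,000) = 680,000·(EBIT − 175,000).
EBIT × (680,000 − 310,000) = 175,000 × 680,000 − 56,000 × 310,000 = 101,640,000,000, so EBIT = 101,640,000,000 ÷ 370,000 = 274,702.70.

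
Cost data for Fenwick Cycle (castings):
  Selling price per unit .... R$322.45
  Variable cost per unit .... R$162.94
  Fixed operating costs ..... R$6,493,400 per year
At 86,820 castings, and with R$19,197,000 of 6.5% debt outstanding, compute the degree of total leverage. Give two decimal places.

Total contribution margin = 86,820 × R$159.51 = R$13,848,658.20.
EBIT = R$13,848,658.20 − R$6,493,400 = R$7,355,258.20. Interest = R$1,247,805.00.
DOL = R$13,848,658.20 ÷ R$7,355,258.20 = 1.8828; DFL = R$7,355,258.20 ÷ R$6,107,453.20 = 1.2043.
Combined leverage = 1.8828 × 1.2043 = 2.2675.

2.27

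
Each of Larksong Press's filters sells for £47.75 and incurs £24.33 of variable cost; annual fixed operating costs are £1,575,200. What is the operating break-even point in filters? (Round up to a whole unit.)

Unit CM = price − variable cost = £47.75 − £24.33 = £23.42.
Units to break even: £1,575,200 ÷ £23.42 = 67,258.75, rounded up to 67,259.

67,259 filters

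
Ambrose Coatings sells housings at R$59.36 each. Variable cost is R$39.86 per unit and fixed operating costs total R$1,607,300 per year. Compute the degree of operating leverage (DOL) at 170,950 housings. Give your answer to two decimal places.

Total contribution margin = 170,950 × R$19.50 = R$3,333,525.00.
Subtracting fixed costs: EBIT = R$3,333,525.00 − R$1,607,300 = R$1,726,225.00.
So DOL = total CM / EBIT = R$3,333,525.00 / R$1,726,225.00 = 1.9311.

1.93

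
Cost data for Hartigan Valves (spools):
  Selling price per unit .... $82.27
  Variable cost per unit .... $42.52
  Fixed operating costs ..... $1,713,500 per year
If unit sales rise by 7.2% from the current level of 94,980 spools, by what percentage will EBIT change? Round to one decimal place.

Contribution at this volume is 94,980 × $39.75 = $3,775,455.00.
Operating income = contribution − fixed costs = $3,775,455.00 − $1,713,500 = $2,061,955.00.
DOL = contribution ÷ EBIT = $3,775,455.00 ÷ $2,061,955.00 = 1.8310.
So EBIT moves 1.8310 × (+7.2%) = +13.2%.

+13.2%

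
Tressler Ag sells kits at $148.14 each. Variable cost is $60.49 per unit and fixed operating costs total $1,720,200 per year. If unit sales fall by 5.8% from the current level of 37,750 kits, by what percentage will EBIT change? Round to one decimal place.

At 37,750 units, contribution = 37,750 × $87.65 = $3,308,787.50.
Operating income = contribution − fixed costs = $3,308,787.50 − $1,720,200 = $1,588,587.50.
DOL = contribution ÷ EBIT = $3,308,787.50 ÷ $1,588,587.50 = 2.0828.
Operating income changes by 2.0828 × -5.8% = -12.1%.

-12.1%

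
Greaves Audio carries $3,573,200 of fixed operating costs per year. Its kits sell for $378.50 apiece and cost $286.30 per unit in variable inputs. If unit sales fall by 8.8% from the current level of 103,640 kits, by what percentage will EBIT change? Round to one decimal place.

Total contribution margin = 103,640 × $92.20 = $9,555,608.00.
Subtracting fixed costs: EBIT = $9,555,608.00 − $3,573,200 = $5,982,408.00.
Degree of operating leverage = $9,555,608.00 / $5,982,408.00 = 1.5973.
%ΔEBIT = DOL × %ΔSales = 1.5973 × -8.8% = -14.1%.

-14.1%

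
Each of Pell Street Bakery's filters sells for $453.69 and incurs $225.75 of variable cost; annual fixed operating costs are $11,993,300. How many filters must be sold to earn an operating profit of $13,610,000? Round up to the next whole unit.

112,325 filters

Each unit contributes $453.69 − $225.75 = $227.94.
Need Q such that Q × $227.94 − $11,993,300 = $13,610,000, i.e. Q = $25,603,300 / $227.94 = 112,324.73 → 112,325.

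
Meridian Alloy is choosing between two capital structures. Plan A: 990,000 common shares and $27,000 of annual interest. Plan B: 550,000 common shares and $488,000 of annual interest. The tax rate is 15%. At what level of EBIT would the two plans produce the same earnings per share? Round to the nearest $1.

At indifference, (EBIT − 27,000)(1 − t)/990,000 = (EBIT − 488,000)(1 − t)/550,000.
Cancelling (1 − t) and cross-multiplying: 550,000·(EBIT − 27,000) = 990,000·(EBIT − 488,000).
EBIT × (990,000 − 550,000) = 488,000 × 990,000 − 27,000 × 550,000 = 468,270,000,000, so EBIT = 468,270,000,000 ÷ 440,000 = 1,064,250.00.

$1,064,250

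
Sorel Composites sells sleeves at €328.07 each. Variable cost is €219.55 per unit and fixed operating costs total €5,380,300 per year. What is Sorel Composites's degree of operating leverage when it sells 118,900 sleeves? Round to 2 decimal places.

Contribution at this volume is 118,900 × €108.52 = €12,903,028.00.
Operating income = contribution − fixed costs = €12,903,028.00 − €5,380,300 = €7,522,728.00.
So DOL = total CM / EBIT = €12,903,028.00 / €7,522,728.00 = 1.7152.

1.72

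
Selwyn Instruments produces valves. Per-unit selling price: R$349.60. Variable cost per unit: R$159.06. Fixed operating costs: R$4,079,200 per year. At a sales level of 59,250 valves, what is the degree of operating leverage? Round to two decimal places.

1.57

At 59,250 units, contribution = 59,250 × R$190.54 = R$11,289,495.00.
EBIT = R$11,289,495.00 − R$4,079,200 = R$7,210,295.00.
Degree of operating leverage = R$11,289,495.00 / R$7,210,295.00 = 1.5657.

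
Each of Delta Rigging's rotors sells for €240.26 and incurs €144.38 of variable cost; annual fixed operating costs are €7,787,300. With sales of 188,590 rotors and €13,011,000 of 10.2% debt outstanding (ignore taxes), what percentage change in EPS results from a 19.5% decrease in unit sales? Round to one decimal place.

Total contribution margin = 188,590 × €95.88 = €18,082,009.20.
EBIT = €18,082,009.20 − €7,787,300 = €10,294,709.20.
After interest of €1,327,122.00, pre-tax earnings = €8,967,587.20.
Degree of combined leverage = contribution ÷ (EBIT − I) = €18,082,009.20 ÷ €8,967,587.20 = 2.0164.
EPS therefore changes by 2.0164 × (-19.5%) = -39.3%.

-39.3%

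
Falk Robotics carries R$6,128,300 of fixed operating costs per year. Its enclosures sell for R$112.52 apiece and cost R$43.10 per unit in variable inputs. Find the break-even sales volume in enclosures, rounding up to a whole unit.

88,279 enclosures

Contribution margin per unit = R$112.52 − R$43.10 = R$69.42.
Units to break even: R$6,128,300 ÷ R$69.42 = 88,278.59, rounded up to 88,279.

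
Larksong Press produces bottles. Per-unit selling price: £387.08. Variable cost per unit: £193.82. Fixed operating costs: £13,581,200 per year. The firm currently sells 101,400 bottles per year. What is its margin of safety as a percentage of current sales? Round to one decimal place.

30.7%

Unit CM = price − variable cost = £387.08 − £193.82 = £193.26. Break-even units = £13,581,200 ÷ £193.26 = 70,274.24; break-even revenue = 70,274.24 × £387.08 = £27,201,753.58.
Actual sales revenue = 101,400 × £387.08 = £39,249,912.00.
Margin of safety = (£39,249,912.00 − £27,201,753.58) ÷ £39,249,912.00 = 30.7%.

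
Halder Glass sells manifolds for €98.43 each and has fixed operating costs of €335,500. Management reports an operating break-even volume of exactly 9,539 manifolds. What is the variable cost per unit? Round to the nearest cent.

€63.26

Contribution per unit must be FC / Q = €335,500 / 9,539 = €35.1714.
Variable cost per unit = €98.43 − €35.1714 = €63.26.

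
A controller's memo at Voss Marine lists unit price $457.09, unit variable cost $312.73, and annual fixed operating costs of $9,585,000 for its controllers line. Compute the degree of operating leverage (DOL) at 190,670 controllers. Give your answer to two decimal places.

1.53

At 190,670 units, contribution = 190,670 × $144.36 = $27,525,121.20.
Operating income = contribution − fixed costs = $27,525,121.20 − $9,585,000 = $17,940,121.20.
DOL = contribution ÷ EBIT = $27,525,121.20 ÷ $17,940,121.20 = 1.5343.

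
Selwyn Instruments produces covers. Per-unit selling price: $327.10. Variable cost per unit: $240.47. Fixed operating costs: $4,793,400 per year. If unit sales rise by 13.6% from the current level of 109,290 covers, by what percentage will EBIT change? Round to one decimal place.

+27.5%

Contribution at this volume is 109,290 × $86.63 = $9,467,792.70.
EBIT = $9,467,792.70 − $4,793,400 = $4,674,392.70.
Degree of operating leverage = $9,467,792.70 / $4,674,392.70 = 2.0255.
So EBIT moves 2.0255 × (+13.6%) = +27.5%.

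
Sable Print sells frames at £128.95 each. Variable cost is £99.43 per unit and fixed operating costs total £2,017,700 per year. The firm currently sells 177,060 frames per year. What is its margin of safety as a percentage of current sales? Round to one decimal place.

Contribution margin per unit = £128.95 − £99.43 = £29.52. Break-even units = £2,017,700 ÷ £29.52 = 68,350.27; break-even revenue = 68,350.27 × £128.95 = £8,813,767.45.
Current sales = 177,060 × £128.95 = £22,831,887.00.
Margin of safety = (£22,831,887.00 − £8,813,767.45) ÷ £22,831,887.00 = 61.4%.

61.4%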